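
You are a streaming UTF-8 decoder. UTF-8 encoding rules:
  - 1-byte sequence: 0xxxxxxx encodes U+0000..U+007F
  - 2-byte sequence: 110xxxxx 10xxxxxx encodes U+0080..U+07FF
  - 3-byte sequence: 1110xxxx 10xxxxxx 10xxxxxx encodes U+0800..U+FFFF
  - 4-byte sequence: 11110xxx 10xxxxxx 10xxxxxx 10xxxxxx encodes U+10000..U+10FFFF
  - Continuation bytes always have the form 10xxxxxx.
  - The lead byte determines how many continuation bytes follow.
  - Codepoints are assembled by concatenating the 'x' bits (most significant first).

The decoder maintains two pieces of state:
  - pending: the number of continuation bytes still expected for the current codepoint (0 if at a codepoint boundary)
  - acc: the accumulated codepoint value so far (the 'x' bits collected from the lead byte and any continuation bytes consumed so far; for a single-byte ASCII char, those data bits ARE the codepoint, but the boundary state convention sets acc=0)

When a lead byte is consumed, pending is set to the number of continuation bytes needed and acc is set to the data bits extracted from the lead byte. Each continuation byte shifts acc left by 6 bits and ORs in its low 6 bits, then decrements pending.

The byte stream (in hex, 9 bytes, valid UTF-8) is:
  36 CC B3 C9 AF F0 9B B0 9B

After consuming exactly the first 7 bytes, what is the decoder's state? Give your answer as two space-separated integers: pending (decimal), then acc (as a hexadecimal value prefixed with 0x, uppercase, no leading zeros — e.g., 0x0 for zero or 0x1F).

Byte[0]=36: 1-byte. pending=0, acc=0x0
Byte[1]=CC: 2-byte lead. pending=1, acc=0xC
Byte[2]=B3: continuation. acc=(acc<<6)|0x33=0x333, pending=0
Byte[3]=C9: 2-byte lead. pending=1, acc=0x9
Byte[4]=AF: continuation. acc=(acc<<6)|0x2F=0x26F, pending=0
Byte[5]=F0: 4-byte lead. pending=3, acc=0x0
Byte[6]=9B: continuation. acc=(acc<<6)|0x1B=0x1B, pending=2

Answer: 2 0x1B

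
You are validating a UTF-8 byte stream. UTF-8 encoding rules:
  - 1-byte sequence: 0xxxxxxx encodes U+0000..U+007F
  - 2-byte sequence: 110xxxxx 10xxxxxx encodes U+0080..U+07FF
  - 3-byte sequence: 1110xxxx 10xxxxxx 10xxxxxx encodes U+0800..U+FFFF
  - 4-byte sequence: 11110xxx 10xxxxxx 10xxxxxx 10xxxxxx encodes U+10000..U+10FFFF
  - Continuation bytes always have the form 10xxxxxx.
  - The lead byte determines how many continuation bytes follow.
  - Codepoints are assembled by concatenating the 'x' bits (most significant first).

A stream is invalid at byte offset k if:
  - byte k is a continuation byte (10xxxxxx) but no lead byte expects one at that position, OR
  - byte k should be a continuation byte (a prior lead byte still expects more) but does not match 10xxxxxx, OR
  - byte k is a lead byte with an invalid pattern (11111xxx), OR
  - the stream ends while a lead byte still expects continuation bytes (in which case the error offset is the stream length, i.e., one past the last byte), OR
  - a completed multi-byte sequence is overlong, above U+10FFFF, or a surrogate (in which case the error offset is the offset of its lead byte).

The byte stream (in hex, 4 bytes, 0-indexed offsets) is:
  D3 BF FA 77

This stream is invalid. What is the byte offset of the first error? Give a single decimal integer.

Byte[0]=D3: 2-byte lead, need 1 cont bytes. acc=0x13
Byte[1]=BF: continuation. acc=(acc<<6)|0x3F=0x4FF
Completed: cp=U+04FF (starts at byte 0)
Byte[2]=FA: INVALID lead byte (not 0xxx/110x/1110/11110)

Answer: 2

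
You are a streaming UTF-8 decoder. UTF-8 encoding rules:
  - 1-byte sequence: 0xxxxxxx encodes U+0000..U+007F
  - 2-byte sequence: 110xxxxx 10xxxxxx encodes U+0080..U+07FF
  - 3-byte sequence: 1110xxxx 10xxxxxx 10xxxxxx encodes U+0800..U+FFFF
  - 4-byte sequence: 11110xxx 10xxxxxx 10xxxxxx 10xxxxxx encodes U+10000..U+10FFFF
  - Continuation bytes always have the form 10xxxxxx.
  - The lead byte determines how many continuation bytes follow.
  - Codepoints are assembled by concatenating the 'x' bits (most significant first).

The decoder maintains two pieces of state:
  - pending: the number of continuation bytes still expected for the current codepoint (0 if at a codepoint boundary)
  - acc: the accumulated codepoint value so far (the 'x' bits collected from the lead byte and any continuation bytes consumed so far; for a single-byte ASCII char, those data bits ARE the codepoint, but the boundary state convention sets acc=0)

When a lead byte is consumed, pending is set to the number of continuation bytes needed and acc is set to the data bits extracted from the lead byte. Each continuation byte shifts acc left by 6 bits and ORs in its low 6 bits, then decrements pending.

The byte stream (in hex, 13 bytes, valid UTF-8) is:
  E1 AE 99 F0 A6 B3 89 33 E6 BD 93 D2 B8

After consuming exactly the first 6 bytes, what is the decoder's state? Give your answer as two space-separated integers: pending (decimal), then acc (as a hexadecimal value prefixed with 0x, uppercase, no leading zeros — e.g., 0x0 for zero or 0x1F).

Answer: 1 0x9B3

Derivation:
Byte[0]=E1: 3-byte lead. pending=2, acc=0x1
Byte[1]=AE: continuation. acc=(acc<<6)|0x2E=0x6E, pending=1
Byte[2]=99: continuation. acc=(acc<<6)|0x19=0x1B99, pending=0
Byte[3]=F0: 4-byte lead. pending=3, acc=0x0
Byte[4]=A6: continuation. acc=(acc<<6)|0x26=0x26, pending=2
Byte[5]=B3: continuation. acc=(acc<<6)|0x33=0x9B3, pending=1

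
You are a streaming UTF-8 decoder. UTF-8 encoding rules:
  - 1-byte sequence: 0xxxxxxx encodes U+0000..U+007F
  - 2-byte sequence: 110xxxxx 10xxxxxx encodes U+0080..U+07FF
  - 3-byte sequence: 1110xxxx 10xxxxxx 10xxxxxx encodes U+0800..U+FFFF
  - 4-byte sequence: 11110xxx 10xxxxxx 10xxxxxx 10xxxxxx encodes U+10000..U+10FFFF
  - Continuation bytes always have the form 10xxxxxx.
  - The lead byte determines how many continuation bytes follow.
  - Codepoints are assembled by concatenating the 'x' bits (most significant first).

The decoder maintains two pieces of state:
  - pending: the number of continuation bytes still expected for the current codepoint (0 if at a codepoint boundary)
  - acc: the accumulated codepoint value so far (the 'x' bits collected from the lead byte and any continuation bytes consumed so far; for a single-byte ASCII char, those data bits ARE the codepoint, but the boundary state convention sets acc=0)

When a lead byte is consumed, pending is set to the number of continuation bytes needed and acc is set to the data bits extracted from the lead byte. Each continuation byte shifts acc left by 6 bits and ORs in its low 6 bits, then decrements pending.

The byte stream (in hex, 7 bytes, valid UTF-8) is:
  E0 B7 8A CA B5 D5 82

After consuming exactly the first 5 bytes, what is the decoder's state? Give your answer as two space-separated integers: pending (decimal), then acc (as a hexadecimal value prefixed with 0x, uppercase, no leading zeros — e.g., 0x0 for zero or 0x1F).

Answer: 0 0x2B5

Derivation:
Byte[0]=E0: 3-byte lead. pending=2, acc=0x0
Byte[1]=B7: continuation. acc=(acc<<6)|0x37=0x37, pending=1
Byte[2]=8A: continuation. acc=(acc<<6)|0x0A=0xDCA, pending=0
Byte[3]=CA: 2-byte lead. pending=1, acc=0xA
Byte[4]=B5: continuation. acc=(acc<<6)|0x35=0x2B5, pending=0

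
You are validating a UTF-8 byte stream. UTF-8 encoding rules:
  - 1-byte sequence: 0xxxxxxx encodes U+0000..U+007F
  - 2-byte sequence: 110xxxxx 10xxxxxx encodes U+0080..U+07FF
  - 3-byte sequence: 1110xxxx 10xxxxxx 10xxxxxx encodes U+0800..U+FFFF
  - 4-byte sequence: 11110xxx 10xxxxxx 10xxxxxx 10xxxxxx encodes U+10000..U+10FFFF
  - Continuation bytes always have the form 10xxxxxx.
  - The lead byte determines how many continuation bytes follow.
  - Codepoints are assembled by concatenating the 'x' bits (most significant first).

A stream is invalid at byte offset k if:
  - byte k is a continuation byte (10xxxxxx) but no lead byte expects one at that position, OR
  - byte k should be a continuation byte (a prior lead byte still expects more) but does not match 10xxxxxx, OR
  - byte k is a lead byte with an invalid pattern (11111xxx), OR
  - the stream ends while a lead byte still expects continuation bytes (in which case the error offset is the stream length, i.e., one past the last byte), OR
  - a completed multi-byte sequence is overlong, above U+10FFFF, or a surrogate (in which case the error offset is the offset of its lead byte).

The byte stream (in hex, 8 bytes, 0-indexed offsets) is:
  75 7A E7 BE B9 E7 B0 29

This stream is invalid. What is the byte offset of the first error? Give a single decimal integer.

Answer: 7

Derivation:
Byte[0]=75: 1-byte ASCII. cp=U+0075
Byte[1]=7A: 1-byte ASCII. cp=U+007A
Byte[2]=E7: 3-byte lead, need 2 cont bytes. acc=0x7
Byte[3]=BE: continuation. acc=(acc<<6)|0x3E=0x1FE
Byte[4]=B9: continuation. acc=(acc<<6)|0x39=0x7FB9
Completed: cp=U+7FB9 (starts at byte 2)
Byte[5]=E7: 3-byte lead, need 2 cont bytes. acc=0x7
Byte[6]=B0: continuation. acc=(acc<<6)|0x30=0x1F0
Byte[7]=29: expected 10xxxxxx continuation. INVALID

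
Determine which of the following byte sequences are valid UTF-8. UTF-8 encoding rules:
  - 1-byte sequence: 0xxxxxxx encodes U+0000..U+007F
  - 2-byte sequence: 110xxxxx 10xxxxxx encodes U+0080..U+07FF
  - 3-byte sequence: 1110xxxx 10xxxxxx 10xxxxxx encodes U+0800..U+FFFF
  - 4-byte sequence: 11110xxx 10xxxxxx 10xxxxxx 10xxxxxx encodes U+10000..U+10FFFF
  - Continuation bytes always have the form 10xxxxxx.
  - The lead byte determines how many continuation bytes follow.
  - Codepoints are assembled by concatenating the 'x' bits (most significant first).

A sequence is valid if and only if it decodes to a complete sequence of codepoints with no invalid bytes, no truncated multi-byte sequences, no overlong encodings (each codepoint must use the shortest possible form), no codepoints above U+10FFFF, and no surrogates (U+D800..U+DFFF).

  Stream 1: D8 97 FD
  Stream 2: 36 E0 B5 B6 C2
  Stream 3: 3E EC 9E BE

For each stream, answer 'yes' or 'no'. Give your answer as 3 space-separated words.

Stream 1: error at byte offset 2. INVALID
Stream 2: error at byte offset 5. INVALID
Stream 3: decodes cleanly. VALID

Answer: no no yes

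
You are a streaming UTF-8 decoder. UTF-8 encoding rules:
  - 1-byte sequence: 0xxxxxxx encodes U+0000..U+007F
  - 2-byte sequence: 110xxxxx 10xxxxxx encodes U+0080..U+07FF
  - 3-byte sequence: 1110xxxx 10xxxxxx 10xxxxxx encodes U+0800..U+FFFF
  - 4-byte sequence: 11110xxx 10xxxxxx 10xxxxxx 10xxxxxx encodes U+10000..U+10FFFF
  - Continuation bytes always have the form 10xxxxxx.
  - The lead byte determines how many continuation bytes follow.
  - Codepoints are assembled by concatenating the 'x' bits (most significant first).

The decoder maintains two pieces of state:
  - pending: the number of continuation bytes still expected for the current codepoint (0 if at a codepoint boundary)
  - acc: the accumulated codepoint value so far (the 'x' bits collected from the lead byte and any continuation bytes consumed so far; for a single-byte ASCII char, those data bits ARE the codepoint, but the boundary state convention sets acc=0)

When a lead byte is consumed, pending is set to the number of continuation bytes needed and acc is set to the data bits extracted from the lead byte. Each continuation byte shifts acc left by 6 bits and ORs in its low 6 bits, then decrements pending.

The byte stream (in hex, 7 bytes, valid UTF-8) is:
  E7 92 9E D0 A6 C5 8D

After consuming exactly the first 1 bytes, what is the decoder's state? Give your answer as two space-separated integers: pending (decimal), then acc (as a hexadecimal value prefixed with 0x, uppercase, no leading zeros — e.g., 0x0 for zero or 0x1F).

Byte[0]=E7: 3-byte lead. pending=2, acc=0x7

Answer: 2 0x7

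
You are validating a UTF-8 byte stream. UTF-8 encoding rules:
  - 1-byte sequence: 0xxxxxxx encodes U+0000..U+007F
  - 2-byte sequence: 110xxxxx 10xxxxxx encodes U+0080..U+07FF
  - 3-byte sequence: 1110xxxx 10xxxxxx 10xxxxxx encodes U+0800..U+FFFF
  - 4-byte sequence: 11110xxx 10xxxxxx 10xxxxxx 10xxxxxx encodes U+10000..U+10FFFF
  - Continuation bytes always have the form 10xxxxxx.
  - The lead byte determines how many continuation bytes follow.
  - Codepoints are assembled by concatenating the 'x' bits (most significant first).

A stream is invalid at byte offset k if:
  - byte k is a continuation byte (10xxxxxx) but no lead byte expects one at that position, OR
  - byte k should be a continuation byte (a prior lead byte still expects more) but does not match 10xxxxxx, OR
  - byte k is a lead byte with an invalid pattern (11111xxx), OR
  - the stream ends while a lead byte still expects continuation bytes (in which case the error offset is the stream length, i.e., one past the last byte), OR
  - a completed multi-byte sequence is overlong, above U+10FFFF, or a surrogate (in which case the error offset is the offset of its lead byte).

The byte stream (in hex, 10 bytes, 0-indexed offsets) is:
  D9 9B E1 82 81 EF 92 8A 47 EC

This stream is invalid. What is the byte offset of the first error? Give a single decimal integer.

Answer: 10

Derivation:
Byte[0]=D9: 2-byte lead, need 1 cont bytes. acc=0x19
Byte[1]=9B: continuation. acc=(acc<<6)|0x1B=0x65B
Completed: cp=U+065B (starts at byte 0)
Byte[2]=E1: 3-byte lead, need 2 cont bytes. acc=0x1
Byte[3]=82: continuation. acc=(acc<<6)|0x02=0x42
Byte[4]=81: continuation. acc=(acc<<6)|0x01=0x1081
Completed: cp=U+1081 (starts at byte 2)
Byte[5]=EF: 3-byte lead, need 2 cont bytes. acc=0xF
Byte[6]=92: continuation. acc=(acc<<6)|0x12=0x3D2
Byte[7]=8A: continuation. acc=(acc<<6)|0x0A=0xF48A
Completed: cp=U+F48A (starts at byte 5)
Byte[8]=47: 1-byte ASCII. cp=U+0047
Byte[9]=EC: 3-byte lead, need 2 cont bytes. acc=0xC
Byte[10]: stream ended, expected continuation. INVALID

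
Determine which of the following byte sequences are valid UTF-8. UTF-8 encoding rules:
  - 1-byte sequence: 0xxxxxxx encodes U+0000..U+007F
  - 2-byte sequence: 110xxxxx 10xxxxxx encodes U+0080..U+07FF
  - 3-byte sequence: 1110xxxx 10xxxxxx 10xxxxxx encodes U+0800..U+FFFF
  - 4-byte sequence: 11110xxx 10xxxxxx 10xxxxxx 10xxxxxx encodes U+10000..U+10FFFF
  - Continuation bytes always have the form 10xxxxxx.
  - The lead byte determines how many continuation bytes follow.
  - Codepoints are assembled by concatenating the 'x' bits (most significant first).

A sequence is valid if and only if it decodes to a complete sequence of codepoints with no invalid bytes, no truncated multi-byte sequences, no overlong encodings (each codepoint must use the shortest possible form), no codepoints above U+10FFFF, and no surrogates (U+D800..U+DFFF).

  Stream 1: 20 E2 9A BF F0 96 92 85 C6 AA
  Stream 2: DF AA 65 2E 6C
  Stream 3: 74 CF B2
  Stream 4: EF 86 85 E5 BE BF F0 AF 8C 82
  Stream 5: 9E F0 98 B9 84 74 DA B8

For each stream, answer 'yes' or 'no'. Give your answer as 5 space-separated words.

Answer: yes yes yes yes no

Derivation:
Stream 1: decodes cleanly. VALID
Stream 2: decodes cleanly. VALID
Stream 3: decodes cleanly. VALID
Stream 4: decodes cleanly. VALID
Stream 5: error at byte offset 0. INVALID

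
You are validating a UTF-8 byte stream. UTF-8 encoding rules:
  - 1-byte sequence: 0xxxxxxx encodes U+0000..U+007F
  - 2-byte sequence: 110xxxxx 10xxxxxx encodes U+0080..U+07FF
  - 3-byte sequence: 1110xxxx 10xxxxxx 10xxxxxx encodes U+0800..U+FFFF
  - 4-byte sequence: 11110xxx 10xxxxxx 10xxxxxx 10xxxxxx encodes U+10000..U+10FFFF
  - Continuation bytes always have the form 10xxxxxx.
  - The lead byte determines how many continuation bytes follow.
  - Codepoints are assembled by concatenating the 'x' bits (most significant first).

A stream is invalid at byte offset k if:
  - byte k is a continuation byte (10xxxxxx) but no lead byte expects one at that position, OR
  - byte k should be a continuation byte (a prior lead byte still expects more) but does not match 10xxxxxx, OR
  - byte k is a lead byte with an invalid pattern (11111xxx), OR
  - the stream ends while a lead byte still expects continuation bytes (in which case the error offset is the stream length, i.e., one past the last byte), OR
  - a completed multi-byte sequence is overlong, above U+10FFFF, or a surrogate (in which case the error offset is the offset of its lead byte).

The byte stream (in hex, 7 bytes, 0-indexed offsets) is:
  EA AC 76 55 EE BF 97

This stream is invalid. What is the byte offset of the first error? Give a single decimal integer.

Answer: 2

Derivation:
Byte[0]=EA: 3-byte lead, need 2 cont bytes. acc=0xA
Byte[1]=AC: continuation. acc=(acc<<6)|0x2C=0x2AC
Byte[2]=76: expected 10xxxxxx continuation. INVALID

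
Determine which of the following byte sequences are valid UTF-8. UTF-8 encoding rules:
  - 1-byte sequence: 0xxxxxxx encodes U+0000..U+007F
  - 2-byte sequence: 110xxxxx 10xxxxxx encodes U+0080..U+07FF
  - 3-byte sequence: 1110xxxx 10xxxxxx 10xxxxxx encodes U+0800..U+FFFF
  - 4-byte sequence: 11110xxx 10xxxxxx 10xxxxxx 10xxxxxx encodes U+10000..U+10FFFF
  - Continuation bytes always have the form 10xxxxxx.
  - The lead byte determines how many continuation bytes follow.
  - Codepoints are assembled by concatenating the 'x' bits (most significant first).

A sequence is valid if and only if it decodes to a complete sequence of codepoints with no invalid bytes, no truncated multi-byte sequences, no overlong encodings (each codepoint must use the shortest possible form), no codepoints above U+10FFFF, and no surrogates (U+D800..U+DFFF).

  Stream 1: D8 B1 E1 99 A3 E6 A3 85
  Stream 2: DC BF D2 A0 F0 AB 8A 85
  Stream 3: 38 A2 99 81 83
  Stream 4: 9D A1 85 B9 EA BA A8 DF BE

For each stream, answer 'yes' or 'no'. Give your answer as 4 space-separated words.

Stream 1: decodes cleanly. VALID
Stream 2: decodes cleanly. VALID
Stream 3: error at byte offset 1. INVALID
Stream 4: error at byte offset 0. INVALID

Answer: yes yes no no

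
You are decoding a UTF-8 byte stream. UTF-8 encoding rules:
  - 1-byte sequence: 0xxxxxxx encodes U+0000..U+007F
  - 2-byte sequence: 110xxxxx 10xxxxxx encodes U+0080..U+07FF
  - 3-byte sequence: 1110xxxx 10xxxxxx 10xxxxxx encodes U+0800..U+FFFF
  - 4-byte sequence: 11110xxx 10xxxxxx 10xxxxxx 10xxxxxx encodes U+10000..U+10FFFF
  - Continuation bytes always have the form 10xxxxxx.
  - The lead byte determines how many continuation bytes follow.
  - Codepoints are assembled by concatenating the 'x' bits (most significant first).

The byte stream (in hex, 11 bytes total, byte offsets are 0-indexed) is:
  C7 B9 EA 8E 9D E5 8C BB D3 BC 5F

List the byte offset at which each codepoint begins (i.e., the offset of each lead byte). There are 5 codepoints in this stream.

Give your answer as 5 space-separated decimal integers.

Byte[0]=C7: 2-byte lead, need 1 cont bytes. acc=0x7
Byte[1]=B9: continuation. acc=(acc<<6)|0x39=0x1F9
Completed: cp=U+01F9 (starts at byte 0)
Byte[2]=EA: 3-byte lead, need 2 cont bytes. acc=0xA
Byte[3]=8E: continuation. acc=(acc<<6)|0x0E=0x28E
Byte[4]=9D: continuation. acc=(acc<<6)|0x1D=0xA39D
Completed: cp=U+A39D (starts at byte 2)
Byte[5]=E5: 3-byte lead, need 2 cont bytes. acc=0x5
Byte[6]=8C: continuation. acc=(acc<<6)|0x0C=0x14C
Byte[7]=BB: continuation. acc=(acc<<6)|0x3B=0x533B
Completed: cp=U+533B (starts at byte 5)
Byte[8]=D3: 2-byte lead, need 1 cont bytes. acc=0x13
Byte[9]=BC: continuation. acc=(acc<<6)|0x3C=0x4FC
Completed: cp=U+04FC (starts at byte 8)
Byte[10]=5F: 1-byte ASCII. cp=U+005F

Answer: 0 2 5 8 10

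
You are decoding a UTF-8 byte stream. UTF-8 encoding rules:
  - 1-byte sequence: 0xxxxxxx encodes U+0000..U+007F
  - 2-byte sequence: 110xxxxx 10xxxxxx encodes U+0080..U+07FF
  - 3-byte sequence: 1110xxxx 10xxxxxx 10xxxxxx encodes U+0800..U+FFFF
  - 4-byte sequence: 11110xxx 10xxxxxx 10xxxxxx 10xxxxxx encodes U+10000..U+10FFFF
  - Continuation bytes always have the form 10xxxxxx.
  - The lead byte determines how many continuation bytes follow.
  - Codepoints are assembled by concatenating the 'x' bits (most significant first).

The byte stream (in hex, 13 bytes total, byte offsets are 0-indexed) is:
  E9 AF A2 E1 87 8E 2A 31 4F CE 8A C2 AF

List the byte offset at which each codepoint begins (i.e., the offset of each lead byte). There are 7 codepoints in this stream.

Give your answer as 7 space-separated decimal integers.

Answer: 0 3 6 7 8 9 11

Derivation:
Byte[0]=E9: 3-byte lead, need 2 cont bytes. acc=0x9
Byte[1]=AF: continuation. acc=(acc<<6)|0x2F=0x26F
Byte[2]=A2: continuation. acc=(acc<<6)|0x22=0x9BE2
Completed: cp=U+9BE2 (starts at byte 0)
Byte[3]=E1: 3-byte lead, need 2 cont bytes. acc=0x1
Byte[4]=87: continuation. acc=(acc<<6)|0x07=0x47
Byte[5]=8E: continuation. acc=(acc<<6)|0x0E=0x11CE
Completed: cp=U+11CE (starts at byte 3)
Byte[6]=2A: 1-byte ASCII. cp=U+002A
Byte[7]=31: 1-byte ASCII. cp=U+0031
Byte[8]=4F: 1-byte ASCII. cp=U+004F
Byte[9]=CE: 2-byte lead, need 1 cont bytes. acc=0xE
Byte[10]=8A: continuation. acc=(acc<<6)|0x0A=0x38A
Completed: cp=U+038A (starts at byte 9)
Byte[11]=C2: 2-byte lead, need 1 cont bytes. acc=0x2
Byte[12]=AF: continuation. acc=(acc<<6)|0x2F=0xAF
Completed: cp=U+00AF (starts at byte 11)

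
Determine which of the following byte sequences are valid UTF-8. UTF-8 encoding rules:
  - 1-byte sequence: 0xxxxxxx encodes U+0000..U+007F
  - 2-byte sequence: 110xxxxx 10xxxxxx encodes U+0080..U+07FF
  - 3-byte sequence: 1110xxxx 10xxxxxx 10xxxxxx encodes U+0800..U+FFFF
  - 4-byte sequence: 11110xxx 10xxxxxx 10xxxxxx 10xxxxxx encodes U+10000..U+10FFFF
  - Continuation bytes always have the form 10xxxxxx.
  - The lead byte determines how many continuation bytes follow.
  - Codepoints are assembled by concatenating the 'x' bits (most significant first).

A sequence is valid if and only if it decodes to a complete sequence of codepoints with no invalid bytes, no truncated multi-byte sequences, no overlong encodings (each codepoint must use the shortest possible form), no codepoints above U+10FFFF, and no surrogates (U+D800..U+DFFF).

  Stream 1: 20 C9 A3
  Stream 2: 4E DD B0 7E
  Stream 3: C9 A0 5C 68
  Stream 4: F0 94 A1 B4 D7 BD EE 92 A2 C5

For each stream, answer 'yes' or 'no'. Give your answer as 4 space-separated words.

Answer: yes yes yes no

Derivation:
Stream 1: decodes cleanly. VALID
Stream 2: decodes cleanly. VALID
Stream 3: decodes cleanly. VALID
Stream 4: error at byte offset 10. INVALID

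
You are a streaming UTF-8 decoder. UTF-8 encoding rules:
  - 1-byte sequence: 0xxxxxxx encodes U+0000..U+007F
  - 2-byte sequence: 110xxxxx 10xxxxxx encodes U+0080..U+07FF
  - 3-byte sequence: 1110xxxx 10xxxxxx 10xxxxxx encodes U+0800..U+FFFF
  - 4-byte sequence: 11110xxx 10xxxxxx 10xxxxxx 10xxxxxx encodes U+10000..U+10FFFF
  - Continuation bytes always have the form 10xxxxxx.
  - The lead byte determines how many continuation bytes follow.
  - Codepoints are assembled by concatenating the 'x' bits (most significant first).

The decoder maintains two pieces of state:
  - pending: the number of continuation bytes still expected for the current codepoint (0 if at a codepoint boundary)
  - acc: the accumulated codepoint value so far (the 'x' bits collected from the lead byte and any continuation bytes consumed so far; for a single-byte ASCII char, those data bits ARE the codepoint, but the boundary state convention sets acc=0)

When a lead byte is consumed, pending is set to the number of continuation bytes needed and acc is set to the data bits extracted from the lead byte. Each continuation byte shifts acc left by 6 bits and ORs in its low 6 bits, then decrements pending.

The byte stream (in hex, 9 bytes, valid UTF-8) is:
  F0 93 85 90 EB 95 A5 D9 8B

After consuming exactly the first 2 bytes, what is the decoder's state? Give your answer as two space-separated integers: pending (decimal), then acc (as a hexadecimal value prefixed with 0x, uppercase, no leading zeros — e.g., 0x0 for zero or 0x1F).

Byte[0]=F0: 4-byte lead. pending=3, acc=0x0
Byte[1]=93: continuation. acc=(acc<<6)|0x13=0x13, pending=2

Answer: 2 0x13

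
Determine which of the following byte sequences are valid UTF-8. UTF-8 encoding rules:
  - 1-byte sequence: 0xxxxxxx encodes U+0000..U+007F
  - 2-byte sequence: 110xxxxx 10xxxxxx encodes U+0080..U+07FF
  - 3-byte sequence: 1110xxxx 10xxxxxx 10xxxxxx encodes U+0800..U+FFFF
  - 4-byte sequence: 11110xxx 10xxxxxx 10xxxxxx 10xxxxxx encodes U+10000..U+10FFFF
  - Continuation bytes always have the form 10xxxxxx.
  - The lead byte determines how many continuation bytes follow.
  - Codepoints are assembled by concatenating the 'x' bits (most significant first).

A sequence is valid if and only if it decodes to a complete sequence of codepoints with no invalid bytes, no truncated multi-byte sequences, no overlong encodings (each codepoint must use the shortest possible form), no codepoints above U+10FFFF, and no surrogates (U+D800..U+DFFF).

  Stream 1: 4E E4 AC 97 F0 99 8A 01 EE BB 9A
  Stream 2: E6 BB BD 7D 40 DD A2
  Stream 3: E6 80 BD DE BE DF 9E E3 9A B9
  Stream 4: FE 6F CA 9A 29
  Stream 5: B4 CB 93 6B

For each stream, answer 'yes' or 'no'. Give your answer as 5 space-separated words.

Stream 1: error at byte offset 7. INVALID
Stream 2: decodes cleanly. VALID
Stream 3: decodes cleanly. VALID
Stream 4: error at byte offset 0. INVALID
Stream 5: error at byte offset 0. INVALID

Answer: no yes yes no no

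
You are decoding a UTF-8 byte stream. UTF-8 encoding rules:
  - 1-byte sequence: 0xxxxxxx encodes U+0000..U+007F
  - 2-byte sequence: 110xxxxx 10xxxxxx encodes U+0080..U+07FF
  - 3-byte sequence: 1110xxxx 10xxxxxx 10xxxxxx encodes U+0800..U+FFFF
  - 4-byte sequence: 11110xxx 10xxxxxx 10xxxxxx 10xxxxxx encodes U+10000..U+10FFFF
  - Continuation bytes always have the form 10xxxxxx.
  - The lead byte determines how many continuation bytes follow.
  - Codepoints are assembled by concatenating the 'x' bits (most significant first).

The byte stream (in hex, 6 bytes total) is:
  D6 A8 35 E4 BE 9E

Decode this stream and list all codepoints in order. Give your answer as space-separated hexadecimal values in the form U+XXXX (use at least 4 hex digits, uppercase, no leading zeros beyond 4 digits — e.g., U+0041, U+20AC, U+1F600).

Byte[0]=D6: 2-byte lead, need 1 cont bytes. acc=0x16
Byte[1]=A8: continuation. acc=(acc<<6)|0x28=0x5A8
Completed: cp=U+05A8 (starts at byte 0)
Byte[2]=35: 1-byte ASCII. cp=U+0035
Byte[3]=E4: 3-byte lead, need 2 cont bytes. acc=0x4
Byte[4]=BE: continuation. acc=(acc<<6)|0x3E=0x13E
Byte[5]=9E: continuation. acc=(acc<<6)|0x1E=0x4F9E
Completed: cp=U+4F9E (starts at byte 3)

Answer: U+05A8 U+0035 U+4F9E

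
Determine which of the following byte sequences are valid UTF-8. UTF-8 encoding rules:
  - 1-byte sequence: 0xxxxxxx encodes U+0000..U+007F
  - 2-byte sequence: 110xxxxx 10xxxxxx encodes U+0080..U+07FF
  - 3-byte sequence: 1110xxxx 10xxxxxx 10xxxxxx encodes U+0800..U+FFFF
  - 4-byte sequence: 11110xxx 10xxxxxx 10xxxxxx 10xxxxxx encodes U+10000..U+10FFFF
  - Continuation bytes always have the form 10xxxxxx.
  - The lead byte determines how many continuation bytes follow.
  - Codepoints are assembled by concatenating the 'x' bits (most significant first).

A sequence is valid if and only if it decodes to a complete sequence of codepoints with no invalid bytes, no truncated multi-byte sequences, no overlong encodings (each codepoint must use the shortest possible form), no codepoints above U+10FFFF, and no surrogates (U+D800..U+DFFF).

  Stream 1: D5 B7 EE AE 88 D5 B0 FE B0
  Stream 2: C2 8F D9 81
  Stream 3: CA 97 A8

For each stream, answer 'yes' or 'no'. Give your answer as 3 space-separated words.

Answer: no yes no

Derivation:
Stream 1: error at byte offset 7. INVALID
Stream 2: decodes cleanly. VALID
Stream 3: error at byte offset 2. INVALID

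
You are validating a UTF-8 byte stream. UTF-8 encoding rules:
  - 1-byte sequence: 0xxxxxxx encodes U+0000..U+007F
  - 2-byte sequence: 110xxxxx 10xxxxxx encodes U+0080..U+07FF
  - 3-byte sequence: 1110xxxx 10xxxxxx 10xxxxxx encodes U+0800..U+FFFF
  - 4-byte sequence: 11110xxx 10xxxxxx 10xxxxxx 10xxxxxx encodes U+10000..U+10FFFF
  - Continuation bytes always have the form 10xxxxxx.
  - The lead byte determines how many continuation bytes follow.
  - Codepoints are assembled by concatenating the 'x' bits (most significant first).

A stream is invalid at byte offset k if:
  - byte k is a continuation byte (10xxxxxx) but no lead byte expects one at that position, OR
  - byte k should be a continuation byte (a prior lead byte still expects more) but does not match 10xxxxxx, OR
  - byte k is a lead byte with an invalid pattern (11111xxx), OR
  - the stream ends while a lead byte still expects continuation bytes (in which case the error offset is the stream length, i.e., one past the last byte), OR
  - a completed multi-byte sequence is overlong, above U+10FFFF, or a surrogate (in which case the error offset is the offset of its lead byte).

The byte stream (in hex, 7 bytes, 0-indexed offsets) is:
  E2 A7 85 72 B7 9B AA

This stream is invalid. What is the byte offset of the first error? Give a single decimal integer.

Byte[0]=E2: 3-byte lead, need 2 cont bytes. acc=0x2
Byte[1]=A7: continuation. acc=(acc<<6)|0x27=0xA7
Byte[2]=85: continuation. acc=(acc<<6)|0x05=0x29C5
Completed: cp=U+29C5 (starts at byte 0)
Byte[3]=72: 1-byte ASCII. cp=U+0072
Byte[4]=B7: INVALID lead byte (not 0xxx/110x/1110/11110)

Answer: 4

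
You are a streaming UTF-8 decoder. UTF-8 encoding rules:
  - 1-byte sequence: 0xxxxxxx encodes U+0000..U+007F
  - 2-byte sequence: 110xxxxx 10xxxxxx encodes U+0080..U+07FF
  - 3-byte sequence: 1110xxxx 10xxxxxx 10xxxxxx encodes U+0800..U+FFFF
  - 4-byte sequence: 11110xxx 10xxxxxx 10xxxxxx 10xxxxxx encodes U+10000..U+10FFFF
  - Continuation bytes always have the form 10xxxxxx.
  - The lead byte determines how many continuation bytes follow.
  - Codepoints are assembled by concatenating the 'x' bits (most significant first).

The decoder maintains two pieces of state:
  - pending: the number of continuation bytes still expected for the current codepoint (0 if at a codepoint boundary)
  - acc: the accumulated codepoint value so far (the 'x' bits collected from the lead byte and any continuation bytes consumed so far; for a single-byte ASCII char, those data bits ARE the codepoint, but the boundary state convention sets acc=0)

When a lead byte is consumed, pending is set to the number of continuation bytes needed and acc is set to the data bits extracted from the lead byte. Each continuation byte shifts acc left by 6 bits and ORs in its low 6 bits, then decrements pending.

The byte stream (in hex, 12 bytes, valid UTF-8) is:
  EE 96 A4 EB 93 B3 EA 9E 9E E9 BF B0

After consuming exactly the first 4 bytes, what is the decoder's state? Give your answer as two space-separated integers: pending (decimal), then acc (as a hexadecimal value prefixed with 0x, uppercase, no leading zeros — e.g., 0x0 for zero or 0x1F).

Byte[0]=EE: 3-byte lead. pending=2, acc=0xE
Byte[1]=96: continuation. acc=(acc<<6)|0x16=0x396, pending=1
Byte[2]=A4: continuation. acc=(acc<<6)|0x24=0xE5A4, pending=0
Byte[3]=EB: 3-byte lead. pending=2, acc=0xB

Answer: 2 0xB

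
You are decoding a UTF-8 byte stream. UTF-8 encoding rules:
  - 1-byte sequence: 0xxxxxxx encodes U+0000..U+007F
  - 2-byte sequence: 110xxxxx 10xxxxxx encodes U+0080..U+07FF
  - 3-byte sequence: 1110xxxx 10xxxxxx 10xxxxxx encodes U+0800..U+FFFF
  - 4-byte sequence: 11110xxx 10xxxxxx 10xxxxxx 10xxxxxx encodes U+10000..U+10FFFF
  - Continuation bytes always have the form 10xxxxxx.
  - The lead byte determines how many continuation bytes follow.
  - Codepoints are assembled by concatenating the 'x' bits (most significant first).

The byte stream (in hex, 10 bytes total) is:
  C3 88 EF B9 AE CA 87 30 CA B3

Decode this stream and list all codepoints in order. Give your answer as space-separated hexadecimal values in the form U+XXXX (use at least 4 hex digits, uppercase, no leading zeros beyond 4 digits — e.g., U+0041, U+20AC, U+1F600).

Answer: U+00C8 U+FE6E U+0287 U+0030 U+02B3

Derivation:
Byte[0]=C3: 2-byte lead, need 1 cont bytes. acc=0x3
Byte[1]=88: continuation. acc=(acc<<6)|0x08=0xC8
Completed: cp=U+00C8 (starts at byte 0)
Byte[2]=EF: 3-byte lead, need 2 cont bytes. acc=0xF
Byte[3]=B9: continuation. acc=(acc<<6)|0x39=0x3F9
Byte[4]=AE: continuation. acc=(acc<<6)|0x2E=0xFE6E
Completed: cp=U+FE6E (starts at byte 2)
Byte[5]=CA: 2-byte lead, need 1 cont bytes. acc=0xA
Byte[6]=87: continuation. acc=(acc<<6)|0x07=0x287
Completed: cp=U+0287 (starts at byte 5)
Byte[7]=30: 1-byte ASCII. cp=U+0030
Byte[8]=CA: 2-byte lead, need 1 cont bytes. acc=0xA
Byte[9]=B3: continuation. acc=(acc<<6)|0x33=0x2B3
Completed: cp=U+02B3 (starts at byte 8)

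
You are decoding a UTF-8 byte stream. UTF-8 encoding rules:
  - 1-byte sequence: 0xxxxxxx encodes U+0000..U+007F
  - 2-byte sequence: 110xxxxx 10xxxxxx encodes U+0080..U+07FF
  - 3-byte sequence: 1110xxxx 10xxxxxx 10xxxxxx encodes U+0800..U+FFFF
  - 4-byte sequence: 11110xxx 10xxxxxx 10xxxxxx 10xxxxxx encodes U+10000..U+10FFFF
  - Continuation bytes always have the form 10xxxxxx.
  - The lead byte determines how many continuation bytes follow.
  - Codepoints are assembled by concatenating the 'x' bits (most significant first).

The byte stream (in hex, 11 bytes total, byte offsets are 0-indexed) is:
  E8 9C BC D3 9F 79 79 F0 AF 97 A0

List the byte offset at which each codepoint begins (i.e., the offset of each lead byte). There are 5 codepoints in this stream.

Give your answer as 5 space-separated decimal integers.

Answer: 0 3 5 6 7

Derivation:
Byte[0]=E8: 3-byte lead, need 2 cont bytes. acc=0x8
Byte[1]=9C: continuation. acc=(acc<<6)|0x1C=0x21C
Byte[2]=BC: continuation. acc=(acc<<6)|0x3C=0x873C
Completed: cp=U+873C (starts at byte 0)
Byte[3]=D3: 2-byte lead, need 1 cont bytes. acc=0x13
Byte[4]=9F: continuation. acc=(acc<<6)|0x1F=0x4DF
Completed: cp=U+04DF (starts at byte 3)
Byte[5]=79: 1-byte ASCII. cp=U+0079
Byte[6]=79: 1-byte ASCII. cp=U+0079
Byte[7]=F0: 4-byte lead, need 3 cont bytes. acc=0x0
Byte[8]=AF: continuation. acc=(acc<<6)|0x2F=0x2F
Byte[9]=97: continuation. acc=(acc<<6)|0x17=0xBD7
Byte[10]=A0: continuation. acc=(acc<<6)|0x20=0x2F5E0
Completed: cp=U+2F5E0 (starts at byte 7)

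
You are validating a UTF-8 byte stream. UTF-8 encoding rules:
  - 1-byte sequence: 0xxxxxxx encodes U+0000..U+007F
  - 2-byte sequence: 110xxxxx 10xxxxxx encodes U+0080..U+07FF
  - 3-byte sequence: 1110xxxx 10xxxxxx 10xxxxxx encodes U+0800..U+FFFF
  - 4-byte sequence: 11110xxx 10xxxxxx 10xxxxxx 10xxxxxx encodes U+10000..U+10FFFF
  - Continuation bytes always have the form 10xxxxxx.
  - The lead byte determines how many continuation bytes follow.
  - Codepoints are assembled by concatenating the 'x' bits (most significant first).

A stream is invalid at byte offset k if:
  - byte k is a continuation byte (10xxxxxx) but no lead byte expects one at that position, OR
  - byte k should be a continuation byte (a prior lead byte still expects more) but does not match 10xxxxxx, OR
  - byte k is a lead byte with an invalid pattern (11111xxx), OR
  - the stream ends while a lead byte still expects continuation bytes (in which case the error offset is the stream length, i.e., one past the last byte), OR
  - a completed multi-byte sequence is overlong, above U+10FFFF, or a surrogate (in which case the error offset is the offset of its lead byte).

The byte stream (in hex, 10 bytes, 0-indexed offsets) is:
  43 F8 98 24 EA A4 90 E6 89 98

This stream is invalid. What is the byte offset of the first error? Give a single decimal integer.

Answer: 1

Derivation:
Byte[0]=43: 1-byte ASCII. cp=U+0043
Byte[1]=F8: INVALID lead byte (not 0xxx/110x/1110/11110)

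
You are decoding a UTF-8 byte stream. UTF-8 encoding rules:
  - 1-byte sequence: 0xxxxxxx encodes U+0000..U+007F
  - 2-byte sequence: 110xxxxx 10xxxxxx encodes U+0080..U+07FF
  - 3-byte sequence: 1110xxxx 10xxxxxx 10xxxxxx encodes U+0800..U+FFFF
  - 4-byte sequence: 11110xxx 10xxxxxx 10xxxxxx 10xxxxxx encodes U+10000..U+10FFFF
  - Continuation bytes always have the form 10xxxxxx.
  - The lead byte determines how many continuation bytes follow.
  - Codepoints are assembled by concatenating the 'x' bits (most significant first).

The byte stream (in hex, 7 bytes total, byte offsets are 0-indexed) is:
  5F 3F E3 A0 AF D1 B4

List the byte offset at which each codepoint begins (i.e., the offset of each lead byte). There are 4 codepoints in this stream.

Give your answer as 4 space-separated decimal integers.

Byte[0]=5F: 1-byte ASCII. cp=U+005F
Byte[1]=3F: 1-byte ASCII. cp=U+003F
Byte[2]=E3: 3-byte lead, need 2 cont bytes. acc=0x3
Byte[3]=A0: continuation. acc=(acc<<6)|0x20=0xE0
Byte[4]=AF: continuation. acc=(acc<<6)|0x2F=0x382F
Completed: cp=U+382F (starts at byte 2)
Byte[5]=D1: 2-byte lead, need 1 cont bytes. acc=0x11
Byte[6]=B4: continuation. acc=(acc<<6)|0x34=0x474
Completed: cp=U+0474 (starts at byte 5)

Answer: 0 1 2 5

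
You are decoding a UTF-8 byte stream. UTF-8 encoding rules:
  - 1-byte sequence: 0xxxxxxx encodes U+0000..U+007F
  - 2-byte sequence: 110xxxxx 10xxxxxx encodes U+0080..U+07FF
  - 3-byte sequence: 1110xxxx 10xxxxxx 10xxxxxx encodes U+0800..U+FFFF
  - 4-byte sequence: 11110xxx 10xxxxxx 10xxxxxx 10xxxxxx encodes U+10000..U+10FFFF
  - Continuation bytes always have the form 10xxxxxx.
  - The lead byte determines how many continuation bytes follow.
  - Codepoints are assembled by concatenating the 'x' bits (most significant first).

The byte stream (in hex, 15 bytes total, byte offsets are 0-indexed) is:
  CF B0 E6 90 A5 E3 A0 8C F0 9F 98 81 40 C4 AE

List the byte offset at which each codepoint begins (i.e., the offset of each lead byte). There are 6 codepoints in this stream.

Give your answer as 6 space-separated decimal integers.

Answer: 0 2 5 8 12 13

Derivation:
Byte[0]=CF: 2-byte lead, need 1 cont bytes. acc=0xF
Byte[1]=B0: continuation. acc=(acc<<6)|0x30=0x3F0
Completed: cp=U+03F0 (starts at byte 0)
Byte[2]=E6: 3-byte lead, need 2 cont bytes. acc=0x6
Byte[3]=90: continuation. acc=(acc<<6)|0x10=0x190
Byte[4]=A5: continuation. acc=(acc<<6)|0x25=0x6425
Completed: cp=U+6425 (starts at byte 2)
Byte[5]=E3: 3-byte lead, need 2 cont bytes. acc=0x3
Byte[6]=A0: continuation. acc=(acc<<6)|0x20=0xE0
Byte[7]=8C: continuation. acc=(acc<<6)|0x0C=0x380C
Completed: cp=U+380C (starts at byte 5)
Byte[8]=F0: 4-byte lead, need 3 cont bytes. acc=0x0
Byte[9]=9F: continuation. acc=(acc<<6)|0x1F=0x1F
Byte[10]=98: continuation. acc=(acc<<6)|0x18=0x7D8
Byte[11]=81: continuation. acc=(acc<<6)|0x01=0x1F601
Completed: cp=U+1F601 (starts at byte 8)
Byte[12]=40: 1-byte ASCII. cp=U+0040
Byte[13]=C4: 2-byte lead, need 1 cont bytes. acc=0x4
Byte[14]=AE: continuation. acc=(acc<<6)|0x2E=0x12E
Completed: cp=U+012E (starts at byte 13)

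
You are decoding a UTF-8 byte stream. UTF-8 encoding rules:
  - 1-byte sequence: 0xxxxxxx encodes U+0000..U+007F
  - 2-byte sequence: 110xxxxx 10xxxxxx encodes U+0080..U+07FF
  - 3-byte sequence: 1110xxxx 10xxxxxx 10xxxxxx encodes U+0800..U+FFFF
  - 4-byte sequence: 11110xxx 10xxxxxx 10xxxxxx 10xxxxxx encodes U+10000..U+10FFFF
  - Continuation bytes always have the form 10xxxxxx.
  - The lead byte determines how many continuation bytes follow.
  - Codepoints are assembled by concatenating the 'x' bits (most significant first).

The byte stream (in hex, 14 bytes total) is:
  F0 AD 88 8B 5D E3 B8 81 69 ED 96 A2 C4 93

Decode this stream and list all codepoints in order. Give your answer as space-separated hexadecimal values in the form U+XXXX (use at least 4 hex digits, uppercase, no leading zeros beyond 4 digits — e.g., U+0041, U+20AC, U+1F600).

Byte[0]=F0: 4-byte lead, need 3 cont bytes. acc=0x0
Byte[1]=AD: continuation. acc=(acc<<6)|0x2D=0x2D
Byte[2]=88: continuation. acc=(acc<<6)|0x08=0xB48
Byte[3]=8B: continuation. acc=(acc<<6)|0x0B=0x2D20B
Completed: cp=U+2D20B (starts at byte 0)
Byte[4]=5D: 1-byte ASCII. cp=U+005D
Byte[5]=E3: 3-byte lead, need 2 cont bytes. acc=0x3
Byte[6]=B8: continuation. acc=(acc<<6)|0x38=0xF8
Byte[7]=81: continuation. acc=(acc<<6)|0x01=0x3E01
Completed: cp=U+3E01 (starts at byte 5)
Byte[8]=69: 1-byte ASCII. cp=U+0069
Byte[9]=ED: 3-byte lead, need 2 cont bytes. acc=0xD
Byte[10]=96: continuation. acc=(acc<<6)|0x16=0x356
Byte[11]=A2: continuation. acc=(acc<<6)|0x22=0xD5A2
Completed: cp=U+D5A2 (starts at byte 9)
Byte[12]=C4: 2-byte lead, need 1 cont bytes. acc=0x4
Byte[13]=93: continuation. acc=(acc<<6)|0x13=0x113
Completed: cp=U+0113 (starts at byte 12)

Answer: U+2D20B U+005D U+3E01 U+0069 U+D5A2 U+0113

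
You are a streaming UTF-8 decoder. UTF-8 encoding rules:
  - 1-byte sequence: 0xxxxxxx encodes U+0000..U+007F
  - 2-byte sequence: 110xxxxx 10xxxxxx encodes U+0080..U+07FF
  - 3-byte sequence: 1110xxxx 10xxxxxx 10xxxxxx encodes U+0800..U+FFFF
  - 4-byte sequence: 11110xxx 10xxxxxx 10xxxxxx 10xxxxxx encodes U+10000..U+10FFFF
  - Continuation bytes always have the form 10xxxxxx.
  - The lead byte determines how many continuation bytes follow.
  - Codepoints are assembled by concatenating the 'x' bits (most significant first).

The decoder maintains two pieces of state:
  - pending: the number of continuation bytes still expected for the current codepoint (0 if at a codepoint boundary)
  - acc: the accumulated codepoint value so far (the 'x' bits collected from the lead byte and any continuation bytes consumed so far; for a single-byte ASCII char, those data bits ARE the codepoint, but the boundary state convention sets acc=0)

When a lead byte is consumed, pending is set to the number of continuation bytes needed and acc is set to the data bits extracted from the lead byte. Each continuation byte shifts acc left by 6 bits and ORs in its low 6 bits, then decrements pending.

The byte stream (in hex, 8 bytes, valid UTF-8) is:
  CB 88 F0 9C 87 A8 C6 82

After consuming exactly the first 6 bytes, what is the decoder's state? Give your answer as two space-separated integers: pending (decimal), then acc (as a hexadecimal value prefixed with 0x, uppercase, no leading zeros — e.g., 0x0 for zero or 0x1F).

Byte[0]=CB: 2-byte lead. pending=1, acc=0xB
Byte[1]=88: continuation. acc=(acc<<6)|0x08=0x2C8, pending=0
Byte[2]=F0: 4-byte lead. pending=3, acc=0x0
Byte[3]=9C: continuation. acc=(acc<<6)|0x1C=0x1C, pending=2
Byte[4]=87: continuation. acc=(acc<<6)|0x07=0x707, pending=1
Byte[5]=A8: continuation. acc=(acc<<6)|0x28=0x1C1E8, pending=0

Answer: 0 0x1C1E8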